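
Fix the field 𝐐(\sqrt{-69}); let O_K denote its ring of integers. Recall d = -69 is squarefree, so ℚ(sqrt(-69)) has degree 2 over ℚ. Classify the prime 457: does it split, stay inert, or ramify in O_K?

457 remains inert

Since -69 ≢ 1 mod 4, the ring of integers is ℤ[√-69] with discriminant 4·(-69) = -276.
457 ∤ -276, so 457 is unramified.
Compute (-69/457) via Euler: 388^((457-1)/2) mod 457 = 456, so (-69/457) = -1.
Legendre symbol -1 ⇒ 457 is inert.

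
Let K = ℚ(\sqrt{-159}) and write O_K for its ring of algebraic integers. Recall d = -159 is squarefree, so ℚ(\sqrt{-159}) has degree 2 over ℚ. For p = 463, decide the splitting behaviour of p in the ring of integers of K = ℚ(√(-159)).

inert

Since -159 ≡ 1 mod 4, the ring of integers is ℤ[(1+√-159)/2] with discriminant -159.
463 ∤ -159, so 463 is unramified.
Euler's criterion: (-159)^231 mod 463 = 462. Thus (-159|463) = -1.
d is a non-residue mod p, hence 463 remains inert in O_K.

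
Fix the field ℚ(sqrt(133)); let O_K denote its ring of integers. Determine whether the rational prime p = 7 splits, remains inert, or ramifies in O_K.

133 mod 4 = 1, hence disc K = 133 and O_K = ℤ[(1+√133)/2].
7 divides disc(K) = 133, so 7 ramifies.

ramified — (7) = 𝔭²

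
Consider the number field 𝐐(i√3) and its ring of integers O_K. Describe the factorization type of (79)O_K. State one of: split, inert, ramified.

split

d = -3 ≡ 1 (mod 4), so O_K = ℤ[(1+√-3)/2] and disc(K) = d = -3.
79 ∤ -3, so 79 is unramified.
Legendre symbol by Euler's criterion: (-3/79) ≡ (-3)^39 ≡ 1 (mod 79), i.e. (-3/79) = 1.
d is a quadratic residue mod p, hence 79 splits in O_K.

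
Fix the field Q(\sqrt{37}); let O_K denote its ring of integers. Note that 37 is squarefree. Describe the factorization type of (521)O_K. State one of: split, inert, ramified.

Since 37 ≡ 1 mod 4, the ring of integers is ℤ[(1+√37)/2] with discriminant 37.
disc(K) = 37 is not divisible by 521; 521 is unramified.
Legendre symbol by Euler's criterion: (37/521) ≡ 37^260 ≡ 1 (mod 521), i.e. (37/521) = 1.
d is a quadratic residue mod p, hence 521 splits in O_K.

split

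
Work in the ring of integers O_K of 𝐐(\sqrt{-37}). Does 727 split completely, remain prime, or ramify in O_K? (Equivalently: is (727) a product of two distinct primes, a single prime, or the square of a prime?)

p splits

-37 mod 4 = 3, hence disc K = 4·(-37) = -148 and O_K = ℤ[√-37].
disc(K) = -148 is not divisible by 727; 727 is unramified.
Legendre symbol by Euler's criterion: (-37/727) ≡ (-37)^363 ≡ 1 (mod 727), i.e. (-37/727) = 1.
Legendre symbol 1 ⇒ 727 is split.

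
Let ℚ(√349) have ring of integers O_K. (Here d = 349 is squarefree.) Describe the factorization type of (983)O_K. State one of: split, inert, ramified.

983 splits in O_K

d = 349 ≡ 1 (mod 4), so O_K = ℤ[(1+√349)/2] and disc(K) = d = 349.
disc(K) = 349 is not divisible by 983; 983 is unramified.
Euler's criterion: 349^491 mod 983 = 1. Thus (349|983) = 1.
d is a quadratic residue mod p, hence 983 splits in O_K.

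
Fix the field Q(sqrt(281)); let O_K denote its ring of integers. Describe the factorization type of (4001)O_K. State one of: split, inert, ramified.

remains prime (inert)

d = 281 ≡ 1 (mod 4), so O_K = ℤ[(1+√281)/2] and disc(K) = d = 281.
4001 ∤ 281, so 4001 is unramified.
Euler's criterion: 281^2000 mod 4001 = 4000. Thus (281|4001) = -1.
Legendre symbol -1 ⇒ 4001 is inert.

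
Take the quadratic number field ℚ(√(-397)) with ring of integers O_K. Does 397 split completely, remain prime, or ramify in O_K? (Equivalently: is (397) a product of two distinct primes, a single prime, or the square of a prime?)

-397 mod 4 = 3, hence disc K = 4·(-397) = -1588 and O_K = ℤ[√-397].
Ramification test: 397 | -1588. The prime 397 ramifies in K.

ramified — (397) = 𝔭²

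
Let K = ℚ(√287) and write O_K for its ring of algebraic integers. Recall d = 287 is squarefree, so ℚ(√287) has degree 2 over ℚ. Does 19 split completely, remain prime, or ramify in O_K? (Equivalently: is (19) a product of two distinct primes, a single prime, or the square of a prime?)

287 mod 4 = 3, hence disc K = 4·287 = 1148 and O_K = ℤ[√287].
disc(K) = 1148 is not divisible by 19; 19 is unramified.
Legendre symbol by Euler's criterion: (287/19) ≡ 287^9 ≡ 18 (mod 19), i.e. (287/19) = -1.
d is a non-residue mod p, hence 19 remains inert in O_K.

inert — (19) stays prime in O_K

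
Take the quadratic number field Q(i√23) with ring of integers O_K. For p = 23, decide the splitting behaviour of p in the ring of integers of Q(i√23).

Since -23 ≡ 1 mod 4, the ring of integers is ℤ[(1+√-23)/2] with discriminant -23.
Ramification test: 23 | -23. The prime 23 ramifies in K.

p ramifies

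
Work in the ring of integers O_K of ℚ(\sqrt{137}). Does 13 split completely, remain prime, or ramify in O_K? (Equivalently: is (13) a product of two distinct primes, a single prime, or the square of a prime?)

Since 137 ≡ 1 mod 4, the ring of integers is ℤ[(1+√137)/2] with discriminant 137.
Since gcd(13, 137) = 1 the prime 13 does not ramify.
(137/13) = 7^6 mod 13 = 12, giving Legendre symbol -1.
d is a non-residue mod p, hence 13 remains inert in O_K.

13 remains inert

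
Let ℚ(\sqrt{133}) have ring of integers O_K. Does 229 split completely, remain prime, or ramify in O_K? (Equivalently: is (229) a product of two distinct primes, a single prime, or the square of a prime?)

remains prime (inert)

d = 133 ≡ 1 (mod 4), so O_K = ℤ[(1+√133)/2] and disc(K) = d = 133.
Since gcd(229, 133) = 1 the prime 229 does not ramify.
Legendre symbol by Euler's criterion: (133/229) ≡ 133^114 ≡ 228 (mod 229), i.e. (133/229) = -1.
Legendre symbol -1 ⇒ 229 is inert.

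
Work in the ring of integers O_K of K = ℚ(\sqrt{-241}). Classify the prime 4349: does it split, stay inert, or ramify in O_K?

d = -241 ≡ 3 (mod 4), so O_K = ℤ[√-241] and disc(K) = 4d = -964.
disc(K) = -964 is not divisible by 4349; 4349 is unramified.
Compute (-241/4349) via Euler: 4108^((4349-1)/2) mod 4349 = 4348, so (-241/4349) = -1.
d is a non-residue mod p, hence 4349 remains inert in O_K.

remains prime (inert)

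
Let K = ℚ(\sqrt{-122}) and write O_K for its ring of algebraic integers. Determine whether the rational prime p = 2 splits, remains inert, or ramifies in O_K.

Since -122 ≢ 1 mod 4, the ring of integers is ℤ[√-122] with discriminant 4·(-122) = -488.
Ramification test: 2 | -488. The prime 2 ramifies in K.

ramified — (2) = 𝔭²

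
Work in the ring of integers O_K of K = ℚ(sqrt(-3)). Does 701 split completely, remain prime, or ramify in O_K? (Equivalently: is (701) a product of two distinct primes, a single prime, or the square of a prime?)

-3 mod 4 = 1, hence disc K = -3 and O_K = ℤ[(1+√-3)/2].
701 ∤ -3, so 701 is unramified.
Legendre symbol by Euler's criterion: (-3/701) ≡ (-3)^350 ≡ 700 (mod 701), i.e. (-3/701) = -1.
Legendre symbol -1 ⇒ 701 is inert.

p is inert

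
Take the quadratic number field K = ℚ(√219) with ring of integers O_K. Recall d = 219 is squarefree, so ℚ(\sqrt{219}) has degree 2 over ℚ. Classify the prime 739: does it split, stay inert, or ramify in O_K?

219 mod 4 = 3, hence disc K = 4·219 = 876 and O_K = ℤ[√219].
Since gcd(739, 876) = 1 the prime 739 does not ramify.
(219/739) = 219^369 mod 739 = 738, giving Legendre symbol -1.
(219/739) = -1, so 739 is inert.

inert — (739) stays prime in O_K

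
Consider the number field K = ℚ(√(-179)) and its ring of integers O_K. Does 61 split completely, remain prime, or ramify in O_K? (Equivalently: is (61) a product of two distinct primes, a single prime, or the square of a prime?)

split — (61) = 𝔭₁𝔭₂ with 𝔭₁ ≠ 𝔭₂

d = -179 ≡ 1 (mod 4), so O_K = ℤ[(1+√-179)/2] and disc(K) = d = -179.
61 ∤ -179, so 61 is unramified.
Euler's criterion: (-179)^30 mod 61 = 1. Thus (-179|61) = 1.
Legendre symbol 1 ⇒ 61 is split.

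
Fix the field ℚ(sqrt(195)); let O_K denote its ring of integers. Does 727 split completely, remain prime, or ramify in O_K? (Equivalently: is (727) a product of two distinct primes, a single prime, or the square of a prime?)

p splits

d = 195 ≡ 3 (mod 4), so O_K = ℤ[√195] and disc(K) = 4d = 780.
disc(K) = 780 is not divisible by 727; 727 is unramified.
Legendre symbol by Euler's criterion: (195/727) ≡ 195^363 ≡ 1 (mod 727), i.e. (195/727) = 1.
Legendre symbol 1 ⇒ 727 is split.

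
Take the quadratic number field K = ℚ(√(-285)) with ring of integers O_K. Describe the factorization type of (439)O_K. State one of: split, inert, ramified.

-285 mod 4 = 3, hence disc K = 4·(-285) = -1140 and O_K = ℤ[√-285].
439 ∤ -1140, so 439 is unramified.
Euler's criterion: (-285)^219 mod 439 = 1. Thus (-285|439) = 1.
Legendre symbol 1 ⇒ 439 is split.

439 splits in O_K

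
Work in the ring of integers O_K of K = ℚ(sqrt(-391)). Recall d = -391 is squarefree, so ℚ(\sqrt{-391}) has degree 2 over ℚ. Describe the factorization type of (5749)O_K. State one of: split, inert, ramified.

split — (5749) = 𝔭₁𝔭₂ with 𝔭₁ ≠ 𝔭₂

Since -391 ≡ 1 mod 4, the ring of integers is ℤ[(1+√-391)/2] with discriminant -391.
Since gcd(5749, -391) = 1 the prime 5749 does not ramify.
(-391/5749) = 5358^2874 mod 5749 = 1, giving Legendre symbol 1.
Legendre symbol 1 ⇒ 5749 is split.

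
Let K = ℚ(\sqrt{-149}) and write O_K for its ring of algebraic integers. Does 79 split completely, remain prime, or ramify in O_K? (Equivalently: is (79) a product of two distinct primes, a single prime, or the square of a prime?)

79 splits in O_K

d = -149 ≡ 3 (mod 4), so O_K = ℤ[√-149] and disc(K) = 4d = -596.
disc(K) = -596 is not divisible by 79; 79 is unramified.
Euler's criterion: (-149)^39 mod 79 = 1. Thus (-149|79) = 1.
d is a quadratic residue mod p, hence 79 splits in O_K.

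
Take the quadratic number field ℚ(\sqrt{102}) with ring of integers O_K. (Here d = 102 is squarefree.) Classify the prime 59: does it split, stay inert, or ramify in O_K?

inert — (59) stays prime in O_K

102 mod 4 = 2, hence disc K = 4·102 = 408 and O_K = ℤ[√102].
disc(K) = 408 is not divisible by 59; 59 is unramified.
Euler's criterion: 102^29 mod 59 = 58. Thus (102|59) = -1.
d is a non-residue mod p, hence 59 remains inert in O_K.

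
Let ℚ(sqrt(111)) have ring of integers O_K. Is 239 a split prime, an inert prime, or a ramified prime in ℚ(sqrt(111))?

Since 111 ≢ 1 mod 4, the ring of integers is ℤ[√111] with discriminant 4·111 = 444.
239 ∤ 444, so 239 is unramified.
Euler's criterion: 111^119 mod 239 = 238. Thus (111|239) = -1.
Legendre symbol -1 ⇒ 239 is inert.

inert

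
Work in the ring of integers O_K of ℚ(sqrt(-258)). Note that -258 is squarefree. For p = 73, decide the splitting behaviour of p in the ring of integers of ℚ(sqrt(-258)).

73 remains inert

d = -258 ≡ 2 (mod 4), so O_K = ℤ[√-258] and disc(K) = 4d = -1032.
Since gcd(73, -1032) = 1 the prime 73 does not ramify.
Compute (-258/73) via Euler: 34^((73-1)/2) mod 73 = 72, so (-258/73) = -1.
Legendre symbol -1 ⇒ 73 is inert.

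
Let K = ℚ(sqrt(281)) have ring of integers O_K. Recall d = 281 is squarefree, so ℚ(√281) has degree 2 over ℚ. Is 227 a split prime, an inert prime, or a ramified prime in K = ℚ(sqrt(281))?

d = 281 ≡ 1 (mod 4), so O_K = ℤ[(1+√281)/2] and disc(K) = d = 281.
227 ∤ 281, so 227 is unramified.
(281/227) = 54^113 mod 227 = 226, giving Legendre symbol -1.
Legendre symbol -1 ⇒ 227 is inert.

p is inert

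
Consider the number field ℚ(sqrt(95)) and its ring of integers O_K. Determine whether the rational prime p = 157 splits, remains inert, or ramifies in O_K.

inert — (157) stays prime in O_K

Since 95 ≢ 1 mod 4, the ring of integers is ℤ[√95] with discriminant 4·95 = 380.
Since gcd(157, 380) = 1 the prime 157 does not ramify.
Legendre symbol by Euler's criterion: (95/157) ≡ 95^78 ≡ 156 (mod 157), i.e. (95/157) = -1.
d is a non-residue mod p, hence 157 remains inert in O_K.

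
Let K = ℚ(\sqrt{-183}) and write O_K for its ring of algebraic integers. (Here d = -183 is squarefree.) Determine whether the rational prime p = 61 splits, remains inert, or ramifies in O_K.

d = -183 ≡ 1 (mod 4), so O_K = ℤ[(1+√-183)/2] and disc(K) = d = -183.
Ramification test: 61 | -183. The prime 61 ramifies in K.

61 is ramified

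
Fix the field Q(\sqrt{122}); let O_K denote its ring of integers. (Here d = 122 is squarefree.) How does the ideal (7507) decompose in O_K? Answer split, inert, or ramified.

inert

d = 122 ≡ 2 (mod 4), so O_K = ℤ[√122] and disc(K) = 4d = 488.
7507 ∤ 488, so 7507 is unramified.
Euler's criterion: 122^3753 mod 7507 = 7506. Thus (122|7507) = -1.
(122/7507) = -1, so 7507 is inert.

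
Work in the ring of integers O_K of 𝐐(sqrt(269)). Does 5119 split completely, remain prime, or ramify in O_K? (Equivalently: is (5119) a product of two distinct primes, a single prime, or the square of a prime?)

remains prime (inert)

d = 269 ≡ 1 (mod 4), so O_K = ℤ[(1+√269)/2] and disc(K) = d = 269.
Since gcd(5119, 269) = 1 the prime 5119 does not ramify.
(269/5119) = 269^2559 mod 5119 = 5118, giving Legendre symbol -1.
Legendre symbol -1 ⇒ 5119 is inert.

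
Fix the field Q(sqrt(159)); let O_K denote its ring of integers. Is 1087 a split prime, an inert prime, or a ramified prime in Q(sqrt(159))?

split — (1087) = 𝔭₁𝔭₂ with 𝔭₁ ≠ 𝔭₂

159 mod 4 = 3, hence disc K = 4·159 = 636 and O_K = ℤ[√159].
1087 ∤ 636, so 1087 is unramified.
Legendre symbol by Euler's criterion: (159/1087) ≡ 159^543 ≡ 1 (mod 1087), i.e. (159/1087) = 1.
d is a quadratic residue mod p, hence 1087 splits in O_K.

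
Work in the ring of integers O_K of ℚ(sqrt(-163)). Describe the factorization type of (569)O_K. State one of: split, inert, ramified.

d = -163 ≡ 1 (mod 4), so O_K = ℤ[(1+√-163)/2] and disc(K) = d = -163.
569 ∤ -163, so 569 is unramified.
Euler's criterion: (-163)^284 mod 569 = 568. Thus (-163|569) = -1.
Legendre symbol -1 ⇒ 569 is inert.

inert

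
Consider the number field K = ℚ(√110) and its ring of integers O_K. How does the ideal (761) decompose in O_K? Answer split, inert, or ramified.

inert

Since 110 ≢ 1 mod 4, the ring of integers is ℤ[√110] with discriminant 4·110 = 440.
761 ∤ 440, so 761 is unramified.
(110/761) = 110^380 mod 761 = 760, giving Legendre symbol -1.
(110/761) = -1, so 761 is inert.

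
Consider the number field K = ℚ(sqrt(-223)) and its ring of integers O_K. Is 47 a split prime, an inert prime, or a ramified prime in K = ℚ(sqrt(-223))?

split — (47) = 𝔭₁𝔭₂ with 𝔭₁ ≠ 𝔭₂

-223 mod 4 = 1, hence disc K = -223 and O_K = ℤ[(1+√-223)/2].
disc(K) = -223 is not divisible by 47; 47 is unramified.
Euler's criterion: (-223)^23 mod 47 = 1. Thus (-223|47) = 1.
d is a quadratic residue mod p, hence 47 splits in O_K.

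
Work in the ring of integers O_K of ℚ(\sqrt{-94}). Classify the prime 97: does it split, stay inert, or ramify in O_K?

d = -94 ≡ 2 (mod 4), so O_K = ℤ[√-94] and disc(K) = 4d = -376.
97 ∤ -376, so 97 is unramified.
Compute (-94/97) via Euler: 3^((97-1)/2) mod 97 = 1, so (-94/97) = 1.
Legendre symbol 1 ⇒ 97 is split.

splits completely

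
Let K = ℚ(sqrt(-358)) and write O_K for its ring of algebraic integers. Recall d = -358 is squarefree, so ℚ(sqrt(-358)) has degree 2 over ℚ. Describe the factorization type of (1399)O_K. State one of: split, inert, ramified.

-358 mod 4 = 2, hence disc K = 4·(-358) = -1432 and O_K = ℤ[√-358].
Since gcd(1399, -1432) = 1 the prime 1399 does not ramify.
(-358/1399) = 1041^699 mod 1399 = 1, giving Legendre symbol 1.
d is a quadratic residue mod p, hence 1399 splits in O_K.

p splits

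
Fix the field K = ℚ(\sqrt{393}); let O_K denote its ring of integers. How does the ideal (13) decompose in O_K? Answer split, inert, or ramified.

13 splits in O_K

393 mod 4 = 1, hence disc K = 393 and O_K = ℤ[(1+√393)/2].
disc(K) = 393 is not divisible by 13; 13 is unramified.
(393/13) = 3^6 mod 13 = 1, giving Legendre symbol 1.
(393/13) = 1, so 13 splits.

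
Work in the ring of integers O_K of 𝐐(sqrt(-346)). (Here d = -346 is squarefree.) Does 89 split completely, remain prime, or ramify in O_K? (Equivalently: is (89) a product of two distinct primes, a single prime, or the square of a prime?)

split — (89) = 𝔭₁𝔭₂ with 𝔭₁ ≠ 𝔭₂

-346 mod 4 = 2, hence disc K = 4·(-346) = -1384 and O_K = ℤ[√-346].
disc(K) = -1384 is not divisible by 89; 89 is unramified.
Legendre symbol by Euler's criterion: (-346/89) ≡ (-346)^44 ≡ 1 (mod 89), i.e. (-346/89) = 1.
Legendre symbol 1 ⇒ 89 is split.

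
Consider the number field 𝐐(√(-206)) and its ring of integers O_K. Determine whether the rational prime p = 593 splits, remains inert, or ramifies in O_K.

Since -206 ≢ 1 mod 4, the ring of integers is ℤ[√-206] with discriminant 4·(-206) = -824.
disc(K) = -824 is not divisible by 593; 593 is unramified.
Compute (-206/593) via Euler: 387^((593-1)/2) mod 593 = 592, so (-206/593) = -1.
d is a non-residue mod p, hence 593 remains inert in O_K.

inert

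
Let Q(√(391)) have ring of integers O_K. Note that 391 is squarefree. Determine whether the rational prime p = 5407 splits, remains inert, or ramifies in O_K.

391 mod 4 = 3, hence disc K = 4·391 = 1564 and O_K = ℤ[√391].
5407 ∤ 1564, so 5407 is unramified.
(391/5407) = 391^2703 mod 5407 = 5406, giving Legendre symbol -1.
d is a non-residue mod p, hence 5407 remains inert in O_K.

remains prime (inert)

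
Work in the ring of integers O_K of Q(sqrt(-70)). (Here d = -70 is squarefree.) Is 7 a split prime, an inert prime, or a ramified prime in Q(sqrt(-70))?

d = -70 ≡ 2 (mod 4), so O_K = ℤ[√-70] and disc(K) = 4d = -280.
Ramification test: 7 | -280. The prime 7 ramifies in K.

ramifies in O_K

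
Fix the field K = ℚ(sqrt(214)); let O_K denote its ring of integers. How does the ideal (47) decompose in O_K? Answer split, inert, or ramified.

Since 214 ≢ 1 mod 4, the ring of integers is ℤ[√214] with discriminant 4·214 = 856.
Since gcd(47, 856) = 1 the prime 47 does not ramify.
Euler's criterion: 214^23 mod 47 = 46. Thus (214|47) = -1.
(214/47) = -1, so 47 is inert.

p is inert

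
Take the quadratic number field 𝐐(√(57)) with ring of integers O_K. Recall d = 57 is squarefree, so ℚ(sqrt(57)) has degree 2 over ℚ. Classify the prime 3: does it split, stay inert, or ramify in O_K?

3 is ramified

57 mod 4 = 1, hence disc K = 57 and O_K = ℤ[(1+√57)/2].
3 divides disc(K) = 57, so 3 ramifies.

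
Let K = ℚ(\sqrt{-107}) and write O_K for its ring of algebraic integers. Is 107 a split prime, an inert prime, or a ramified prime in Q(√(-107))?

ramifies in O_K

Since -107 ≡ 1 mod 4, the ring of integers is ℤ[(1+√-107)/2] with discriminant -107.
107 divides disc(K) = -107, so 107 ramifies.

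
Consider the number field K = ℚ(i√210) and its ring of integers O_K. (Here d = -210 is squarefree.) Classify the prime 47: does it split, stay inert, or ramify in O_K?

d = -210 ≡ 2 (mod 4), so O_K = ℤ[√-210] and disc(K) = 4d = -840.
47 ∤ -840, so 47 is unramified.
Compute (-210/47) via Euler: 25^((47-1)/2) mod 47 = 1, so (-210/47) = 1.
(-210/47) = 1, so 47 splits.

split — (47) = 𝔭₁𝔭₂ with 𝔭₁ ≠ 𝔭₂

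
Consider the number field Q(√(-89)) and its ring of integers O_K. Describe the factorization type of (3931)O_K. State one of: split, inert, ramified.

Since -89 ≢ 1 mod 4, the ring of integers is ℤ[√-89] with discriminant 4·(-89) = -356.
3931 ∤ -356, so 3931 is unramified.
Legendre symbol by Euler's criterion: (-89/3931) ≡ (-89)^1965 ≡ 1 (mod 3931), i.e. (-89/3931) = 1.
(-89/3931) = 1, so 3931 splits.

splits completely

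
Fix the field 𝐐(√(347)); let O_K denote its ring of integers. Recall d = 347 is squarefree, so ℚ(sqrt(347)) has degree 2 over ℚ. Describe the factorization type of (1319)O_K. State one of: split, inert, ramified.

remains prime (inert)

347 mod 4 = 3, hence disc K = 4·347 = 1388 and O_K = ℤ[√347].
Since gcd(1319, 1388) = 1 the prime 1319 does not ramify.
Euler's criterion: 347^659 mod 1319 = 1318. Thus (347|1319) = -1.
(347/1319) = -1, so 1319 is inert.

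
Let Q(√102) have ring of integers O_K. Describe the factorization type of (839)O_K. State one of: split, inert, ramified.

remains prime (inert)

Since 102 ≢ 1 mod 4, the ring of integers is ℤ[√102] with discriminant 4·102 = 408.
839 ∤ 408, so 839 is unramified.
Compute (102/839) via Euler: 102^((839-1)/2) mod 839 = 838, so (102/839) = -1.
(102/839) = -1, so 839 is inert.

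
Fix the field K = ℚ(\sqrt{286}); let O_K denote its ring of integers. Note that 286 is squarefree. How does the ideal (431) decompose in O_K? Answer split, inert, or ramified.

inert — (431) stays prime in O_K

d = 286 ≡ 2 (mod 4), so O_K = ℤ[√286] and disc(K) = 4d = 1144.
Since gcd(431, 1144) = 1 the prime 431 does not ramify.
Euler's criterion: 286^215 mod 431 = 430. Thus (286|431) = -1.
d is a non-residue mod p, hence 431 remains inert in O_K.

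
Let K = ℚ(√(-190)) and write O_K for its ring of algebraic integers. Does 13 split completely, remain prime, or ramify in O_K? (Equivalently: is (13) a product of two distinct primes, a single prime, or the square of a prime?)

Since -190 ≢ 1 mod 4, the ring of integers is ℤ[√-190] with discriminant 4·(-190) = -760.
disc(K) = -760 is not divisible by 13; 13 is unramified.
(-190/13) = 5^6 mod 13 = 12, giving Legendre symbol -1.
(-190/13) = -1, so 13 is inert.

inert — (13) stays prime in O_K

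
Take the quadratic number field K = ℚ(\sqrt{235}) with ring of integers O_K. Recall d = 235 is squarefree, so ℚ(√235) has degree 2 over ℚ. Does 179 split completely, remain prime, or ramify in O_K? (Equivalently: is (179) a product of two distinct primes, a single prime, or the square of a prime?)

Since 235 ≢ 1 mod 4, the ring of integers is ℤ[√235] with discriminant 4·235 = 940.
disc(K) = 940 is not divisible by 179; 179 is unramified.
(235/179) = 56^89 mod 179 = 1, giving Legendre symbol 1.
(235/179) = 1, so 179 splits.

p splits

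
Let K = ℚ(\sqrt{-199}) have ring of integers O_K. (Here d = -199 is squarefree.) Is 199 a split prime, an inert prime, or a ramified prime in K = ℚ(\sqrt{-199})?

-199 mod 4 = 1, hence disc K = -199 and O_K = ℤ[(1+√-199)/2].
Ramification test: 199 | -199. The prime 199 ramifies in K.

p ramifies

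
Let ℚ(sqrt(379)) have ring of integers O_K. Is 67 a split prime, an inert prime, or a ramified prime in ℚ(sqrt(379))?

d = 379 ≡ 3 (mod 4), so O_K = ℤ[√379] and disc(K) = 4d = 1516.
disc(K) = 1516 is not divisible by 67; 67 is unramified.
Compute (379/67) via Euler: 44^((67-1)/2) mod 67 = 66, so (379/67) = -1.
(379/67) = -1, so 67 is inert.

inert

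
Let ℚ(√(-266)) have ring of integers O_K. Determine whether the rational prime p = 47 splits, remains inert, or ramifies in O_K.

Since -266 ≢ 1 mod 4, the ring of integers is ℤ[√-266] with discriminant 4·(-266) = -1064.
47 ∤ -1064, so 47 is unramified.
(-266/47) = 16^23 mod 47 = 1, giving Legendre symbol 1.
d is a quadratic residue mod p, hence 47 splits in O_K.

p splits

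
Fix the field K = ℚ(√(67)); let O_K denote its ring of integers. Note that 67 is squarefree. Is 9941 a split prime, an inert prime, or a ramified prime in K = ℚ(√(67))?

67 mod 4 = 3, hence disc K = 4·67 = 268 and O_K = ℤ[√67].
disc(K) = 268 is not divisible by 9941; 9941 is unramified.
Compute (67/9941) via Euler: 67^((9941-1)/2) mod 9941 = 1, so (67/9941) = 1.
d is a quadratic residue mod p, hence 9941 splits in O_K.

split — (9941) = 𝔭₁𝔭₂ with 𝔭₁ ≠ 𝔭₂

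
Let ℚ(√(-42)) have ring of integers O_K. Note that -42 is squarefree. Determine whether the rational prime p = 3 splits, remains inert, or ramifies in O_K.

ramified — (3) = 𝔭²

-42 mod 4 = 2, hence disc K = 4·(-42) = -168 and O_K = ℤ[√-42].
disc(K) = -168 = 3·(-56), so p = 3 is ramified.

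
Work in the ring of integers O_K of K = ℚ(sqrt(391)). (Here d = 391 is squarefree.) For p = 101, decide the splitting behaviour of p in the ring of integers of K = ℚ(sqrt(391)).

391 mod 4 = 3, hence disc K = 4·391 = 1564 and O_K = ℤ[√391].
disc(K) = 1564 is not divisible by 101; 101 is unramified.
Euler's criterion: 391^50 mod 101 = 1. Thus (391|101) = 1.
d is a quadratic residue mod p, hence 101 splits in O_K.

split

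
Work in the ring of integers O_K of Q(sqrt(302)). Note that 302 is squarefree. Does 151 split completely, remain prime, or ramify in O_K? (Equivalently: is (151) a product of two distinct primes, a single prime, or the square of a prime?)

302 mod 4 = 2, hence disc K = 4·302 = 1208 and O_K = ℤ[√302].
disc(K) = 1208 = 151·8, so p = 151 is ramified.

ramifies in O_K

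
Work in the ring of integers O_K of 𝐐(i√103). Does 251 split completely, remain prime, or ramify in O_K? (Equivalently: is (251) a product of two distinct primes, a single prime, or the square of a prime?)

inert

d = -103 ≡ 1 (mod 4), so O_K = ℤ[(1+√-103)/2] and disc(K) = d = -103.
251 ∤ -103, so 251 is unramified.
Euler's criterion: (-103)^125 mod 251 = 250. Thus (-103|251) = -1.
(-103/251) = -1, so 251 is inert.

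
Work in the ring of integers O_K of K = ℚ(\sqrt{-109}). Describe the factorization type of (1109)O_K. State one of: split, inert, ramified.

remains prime (inert)

Since -109 ≢ 1 mod 4, the ring of integers is ℤ[√-109] with discriminant 4·(-109) = -436.
1109 ∤ -436, so 1109 is unramified.
(-109/1109) = 1000^554 mod 1109 = 1108, giving Legendre symbol -1.
d is a non-residue mod p, hence 1109 remains inert in O_K.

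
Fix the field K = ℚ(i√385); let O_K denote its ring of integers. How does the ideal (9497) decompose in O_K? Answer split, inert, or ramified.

Since -385 ≢ 1 mod 4, the ring of integers is ℤ[√-385] with discriminant 4·(-385) = -1540.
Since gcd(9497, -1540) = 1 the prime 9497 does not ramify.
Compute (-385/9497) via Euler: 9112^((9497-1)/2) mod 9497 = 1, so (-385/9497) = 1.
d is a quadratic residue mod p, hence 9497 splits in O_K.

splits completely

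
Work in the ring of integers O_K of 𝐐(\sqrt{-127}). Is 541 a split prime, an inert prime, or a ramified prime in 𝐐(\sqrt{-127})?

inert — (541) stays prime in O_K

-127 mod 4 = 1, hence disc K = -127 and O_K = ℤ[(1+√-127)/2].
Since gcd(541, -127) = 1 the prime 541 does not ramify.
Euler's criterion: (-127)^270 mod 541 = 540. Thus (-127|541) = -1.
(-127/541) = -1, so 541 is inert.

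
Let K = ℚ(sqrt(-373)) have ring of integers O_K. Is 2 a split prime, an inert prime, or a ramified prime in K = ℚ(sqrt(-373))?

Since -373 ≢ 1 mod 4, the ring of integers is ℤ[√-373] with discriminant 4·(-373) = -1492.
Ramification test: 2 | -1492. The prime 2 ramifies in K.

ramified — (2) = 𝔭²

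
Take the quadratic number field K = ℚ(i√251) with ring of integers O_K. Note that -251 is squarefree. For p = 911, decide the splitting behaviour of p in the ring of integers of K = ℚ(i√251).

-251 mod 4 = 1, hence disc K = -251 and O_K = ℤ[(1+√-251)/2].
911 ∤ -251, so 911 is unramified.
Legendre symbol by Euler's criterion: (-251/911) ≡ (-251)^455 ≡ 910 (mod 911), i.e. (-251/911) = -1.
(-251/911) = -1, so 911 is inert.

remains prime (inert)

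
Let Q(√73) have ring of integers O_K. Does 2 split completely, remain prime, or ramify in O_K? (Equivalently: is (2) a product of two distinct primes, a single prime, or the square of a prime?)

73 mod 4 = 1, hence disc K = 73 and O_K = ℤ[(1+√73)/2].
Since gcd(2, 73) = 1 the prime 2 does not ramify.
d ≡ 1 (mod 8); the supplementary law gives 2 split.

split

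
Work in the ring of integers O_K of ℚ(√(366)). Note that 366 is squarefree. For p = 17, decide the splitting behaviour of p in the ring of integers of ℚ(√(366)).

366 mod 4 = 2, hence disc K = 4·366 = 1464 and O_K = ℤ[√366].
Since gcd(17, 1464) = 1 the prime 17 does not ramify.
(366/17) = 9^8 mod 17 = 1, giving Legendre symbol 1.
d is a quadratic residue mod p, hence 17 splits in O_K.

split — (17) = 𝔭₁𝔭₂ with 𝔭₁ ≠ 𝔭₂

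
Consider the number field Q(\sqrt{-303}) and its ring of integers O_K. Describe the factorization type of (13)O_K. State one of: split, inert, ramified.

13 splits in O_K

Since -303 ≡ 1 mod 4, the ring of integers is ℤ[(1+√-303)/2] with discriminant -303.
Since gcd(13, -303) = 1 the prime 13 does not ramify.
Compute (-303/13) via Euler: 9^((13-1)/2) mod 13 = 1, so (-303/13) = 1.
(-303/13) = 1, so 13 splits.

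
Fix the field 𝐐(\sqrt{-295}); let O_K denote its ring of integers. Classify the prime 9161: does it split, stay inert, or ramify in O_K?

-295 mod 4 = 1, hence disc K = -295 and O_K = ℤ[(1+√-295)/2].
9161 ∤ -295, so 9161 is unramified.
Legendre symbol by Euler's criterion: (-295/9161) ≡ (-295)^4580 ≡ 1 (mod 9161), i.e. (-295/9161) = 1.
Legendre symbol 1 ⇒ 9161 is split.

9161 splits in O_K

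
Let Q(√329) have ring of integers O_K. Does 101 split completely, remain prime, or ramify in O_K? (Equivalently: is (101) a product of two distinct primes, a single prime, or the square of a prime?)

d = 329 ≡ 1 (mod 4), so O_K = ℤ[(1+√329)/2] and disc(K) = d = 329.
Since gcd(101, 329) = 1 the prime 101 does not ramify.
(329/101) = 26^50 mod 101 = 100, giving Legendre symbol -1.
Legendre symbol -1 ⇒ 101 is inert.

remains prime (inert)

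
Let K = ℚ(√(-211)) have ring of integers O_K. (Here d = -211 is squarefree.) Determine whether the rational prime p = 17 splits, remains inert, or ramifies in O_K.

inert — (17) stays prime in O_K

-211 mod 4 = 1, hence disc K = -211 and O_K = ℤ[(1+√-211)/2].
disc(K) = -211 is not divisible by 17; 17 is unramified.
(-211/17) = 10^8 mod 17 = 16, giving Legendre symbol -1.
(-211/17) = -1, so 17 is inert.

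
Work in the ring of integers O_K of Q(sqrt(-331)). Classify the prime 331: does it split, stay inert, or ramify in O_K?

ramified — (331) = 𝔭²

d = -331 ≡ 1 (mod 4), so O_K = ℤ[(1+√-331)/2] and disc(K) = d = -331.
331 divides disc(K) = -331, so 331 ramifies.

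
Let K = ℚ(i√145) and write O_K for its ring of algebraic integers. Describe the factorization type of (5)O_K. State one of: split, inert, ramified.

ramified — (5) = 𝔭²

Since -145 ≢ 1 mod 4, the ring of integers is ℤ[√-145] with discriminant 4·(-145) = -580.
Ramification test: 5 | -580. The prime 5 ramifies in K.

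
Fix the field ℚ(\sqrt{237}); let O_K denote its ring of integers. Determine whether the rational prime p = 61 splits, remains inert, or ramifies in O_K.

61 remains inert

d = 237 ≡ 1 (mod 4), so O_K = ℤ[(1+√237)/2] and disc(K) = d = 237.
Since gcd(61, 237) = 1 the prime 61 does not ramify.
Euler's criterion: 237^30 mod 61 = 60. Thus (237|61) = -1.
(237/61) = -1, so 61 is inert.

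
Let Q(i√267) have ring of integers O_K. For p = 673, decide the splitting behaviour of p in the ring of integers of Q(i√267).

-267 mod 4 = 1, hence disc K = -267 and O_K = ℤ[(1+√-267)/2].
673 ∤ -267, so 673 is unramified.
Compute (-267/673) via Euler: 406^((673-1)/2) mod 673 = 1, so (-267/673) = 1.
Legendre symbol 1 ⇒ 673 is split.

673 splits in O_K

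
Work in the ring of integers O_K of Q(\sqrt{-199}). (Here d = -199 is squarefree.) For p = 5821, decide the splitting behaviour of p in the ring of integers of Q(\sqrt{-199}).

Since -199 ≡ 1 mod 4, the ring of integers is ℤ[(1+√-199)/2] with discriminant -199.
5821 ∤ -199, so 5821 is unramified.
(-199/5821) = 5622^2910 mod 5821 = 1, giving Legendre symbol 1.
Legendre symbol 1 ⇒ 5821 is split.

5821 splits in O_K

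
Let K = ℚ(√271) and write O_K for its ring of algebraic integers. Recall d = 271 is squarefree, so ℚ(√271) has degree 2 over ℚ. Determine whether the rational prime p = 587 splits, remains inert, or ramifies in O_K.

271 mod 4 = 3, hence disc K = 4·271 = 1084 and O_K = ℤ[√271].
disc(K) = 1084 is not divisible by 587; 587 is unramified.
Euler's criterion: 271^293 mod 587 = 586. Thus (271|587) = -1.
(271/587) = -1, so 587 is inert.

587 remains inert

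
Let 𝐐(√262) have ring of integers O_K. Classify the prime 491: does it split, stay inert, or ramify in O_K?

262 mod 4 = 2, hence disc K = 4·262 = 1048 and O_K = ℤ[√262].
491 ∤ 1048, so 491 is unramified.
Legendre symbol by Euler's criterion: (262/491) ≡ 262^245 ≡ 490 (mod 491), i.e. (262/491) = -1.
d is a non-residue mod p, hence 491 remains inert in O_K.

491 remains inert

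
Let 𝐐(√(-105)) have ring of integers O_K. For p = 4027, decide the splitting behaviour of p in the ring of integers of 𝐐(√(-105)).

p splits

d = -105 ≡ 3 (mod 4), so O_K = ℤ[√-105] and disc(K) = 4d = -420.
4027 ∤ -420, so 4027 is unramified.
Compute (-105/4027) via Euler: 3922^((4027-1)/2) mod 4027 = 1, so (-105/4027) = 1.
d is a quadratic residue mod p, hence 4027 splits in O_K.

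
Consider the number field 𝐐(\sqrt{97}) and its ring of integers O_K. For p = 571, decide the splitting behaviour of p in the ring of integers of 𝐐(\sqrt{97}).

571 splits in O_K

97 mod 4 = 1, hence disc K = 97 and O_K = ℤ[(1+√97)/2].
disc(K) = 97 is not divisible by 571; 571 is unramified.
Euler's criterion: 97^285 mod 571 = 1. Thus (97|571) = 1.
d is a quadratic residue mod p, hence 571 splits in O_K.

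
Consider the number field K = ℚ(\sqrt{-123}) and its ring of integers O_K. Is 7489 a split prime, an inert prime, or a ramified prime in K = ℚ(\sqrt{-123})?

p is inert

-123 mod 4 = 1, hence disc K = -123 and O_K = ℤ[(1+√-123)/2].
Since gcd(7489, -123) = 1 the prime 7489 does not ramify.
Legendre symbol by Euler's criterion: (-123/7489) ≡ (-123)^3744 ≡ 7488 (mod 7489), i.e. (-123/7489) = -1.
(-123/7489) = -1, so 7489 is inert.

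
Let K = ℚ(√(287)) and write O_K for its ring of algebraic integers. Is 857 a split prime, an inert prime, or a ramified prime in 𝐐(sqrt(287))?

d = 287 ≡ 3 (mod 4), so O_K = ℤ[√287] and disc(K) = 4d = 1148.
857 ∤ 1148, so 857 is unramified.
Euler's criterion: 287^428 mod 857 = 856. Thus (287|857) = -1.
(287/857) = -1, so 857 is inert.

inert — (857) stays prime in O_K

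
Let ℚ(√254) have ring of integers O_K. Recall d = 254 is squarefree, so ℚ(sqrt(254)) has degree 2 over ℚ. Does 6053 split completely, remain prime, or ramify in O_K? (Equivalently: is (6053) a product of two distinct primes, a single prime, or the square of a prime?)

254 mod 4 = 2, hence disc K = 4·254 = 1016 and O_K = ℤ[√254].
disc(K) = 1016 is not divisible by 6053; 6053 is unramified.
Euler's criterion: 254^3026 mod 6053 = 6052. Thus (254|6053) = -1.
Legendre symbol -1 ⇒ 6053 is inert.

inert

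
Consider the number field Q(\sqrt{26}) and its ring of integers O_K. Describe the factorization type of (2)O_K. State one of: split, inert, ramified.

ramifies in O_K

Since 26 ≢ 1 mod 4, the ring of integers is ℤ[√26] with discriminant 4·26 = 104.
disc(K) = 104 = 2·52, so p = 2 is ramified.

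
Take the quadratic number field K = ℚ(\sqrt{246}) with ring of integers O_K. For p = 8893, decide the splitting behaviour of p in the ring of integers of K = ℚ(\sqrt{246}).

inert

246 mod 4 = 2, hence disc K = 4·246 = 984 and O_K = ℤ[√246].
disc(K) = 984 is not divisible by 8893; 8893 is unramified.
Legendre symbol by Euler's criterion: (246/8893) ≡ 246^4446 ≡ 8892 (mod 8893), i.e. (246/8893) = -1.
d is a non-residue mod p, hence 8893 remains inert in O_K.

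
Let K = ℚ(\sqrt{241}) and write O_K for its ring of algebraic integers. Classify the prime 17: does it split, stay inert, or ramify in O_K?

inert — (17) stays prime in O_K

241 mod 4 = 1, hence disc K = 241 and O_K = ℤ[(1+√241)/2].
17 ∤ 241, so 17 is unramified.
Legendre symbol by Euler's criterion: (241/17) ≡ 241^8 ≡ 16 (mod 17), i.e. (241/17) = -1.
d is a non-residue mod p, hence 17 remains inert in O_K.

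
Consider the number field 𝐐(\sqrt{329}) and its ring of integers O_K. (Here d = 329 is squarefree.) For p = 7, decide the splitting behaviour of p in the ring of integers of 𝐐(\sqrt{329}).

ramifies in O_K

329 mod 4 = 1, hence disc K = 329 and O_K = ℤ[(1+√329)/2].
Ramification test: 7 | 329. The prime 7 ramifies in K.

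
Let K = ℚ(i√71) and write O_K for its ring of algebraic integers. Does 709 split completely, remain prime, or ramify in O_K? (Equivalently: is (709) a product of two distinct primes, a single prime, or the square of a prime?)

Since -71 ≡ 1 mod 4, the ring of integers is ℤ[(1+√-71)/2] with discriminant -71.
disc(K) = -71 is not divisible by 709; 709 is unramified.
Legendre symbol by Euler's criterion: (-71/709) ≡ (-71)^354 ≡ 708 (mod 709), i.e. (-71/709) = -1.
d is a non-residue mod p, hence 709 remains inert in O_K.

709 remains inert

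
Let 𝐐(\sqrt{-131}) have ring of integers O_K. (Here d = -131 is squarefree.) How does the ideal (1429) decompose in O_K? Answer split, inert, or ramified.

Since -131 ≡ 1 mod 4, the ring of integers is ℤ[(1+√-131)/2] with discriminant -131.
disc(K) = -131 is not divisible by 1429; 1429 is unramified.
Compute (-131/1429) via Euler: 1298^((1429-1)/2) mod 1429 = 1428, so (-131/1429) = -1.
Legendre symbol -1 ⇒ 1429 is inert.

remains prime (inert)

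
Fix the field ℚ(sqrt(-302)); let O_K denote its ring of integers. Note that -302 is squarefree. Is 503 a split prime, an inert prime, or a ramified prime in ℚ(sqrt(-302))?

Since -302 ≢ 1 mod 4, the ring of integers is ℤ[√-302] with discriminant 4·(-302) = -1208.
Since gcd(503, -1208) = 1 the prime 503 does not ramify.
(-302/503) = 201^251 mod 503 = 1, giving Legendre symbol 1.
d is a quadratic residue mod p, hence 503 splits in O_K.

503 splits in O_K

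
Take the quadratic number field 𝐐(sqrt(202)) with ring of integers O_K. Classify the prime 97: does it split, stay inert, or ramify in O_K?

split — (97) = 𝔭₁𝔭₂ with 𝔭₁ ≠ 𝔭₂

d = 202 ≡ 2 (mod 4), so O_K = ℤ[√202] and disc(K) = 4d = 808.
97 ∤ 808, so 97 is unramified.
Compute (202/97) via Euler: 8^((97-1)/2) mod 97 = 1, so (202/97) = 1.
Legendre symbol 1 ⇒ 97 is split.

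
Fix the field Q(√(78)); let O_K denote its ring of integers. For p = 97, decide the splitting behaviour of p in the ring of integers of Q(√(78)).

Since 78 ≢ 1 mod 4, the ring of integers is ℤ[√78] with discriminant 4·78 = 312.
97 ∤ 312, so 97 is unramified.
Compute (78/97) via Euler: 78^((97-1)/2) mod 97 = 96, so (78/97) = -1.
d is a non-residue mod p, hence 97 remains inert in O_K.

inert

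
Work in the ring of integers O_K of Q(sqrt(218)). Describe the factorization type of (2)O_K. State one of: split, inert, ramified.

p ramifies

Since 218 ≢ 1 mod 4, the ring of integers is ℤ[√218] with discriminant 4·218 = 872.
2 divides disc(K) = 872, so 2 ramifies.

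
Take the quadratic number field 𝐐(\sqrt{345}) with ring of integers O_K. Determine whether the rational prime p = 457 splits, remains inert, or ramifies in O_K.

Since 345 ≡ 1 mod 4, the ring of integers is ℤ[(1+√345)/2] with discriminant 345.
Since gcd(457, 345) = 1 the prime 457 does not ramify.
(345/457) = 345^228 mod 457 = 1, giving Legendre symbol 1.
d is a quadratic residue mod p, hence 457 splits in O_K.

split — (457) = 𝔭₁𝔭₂ with 𝔭₁ ≠ 𝔭₂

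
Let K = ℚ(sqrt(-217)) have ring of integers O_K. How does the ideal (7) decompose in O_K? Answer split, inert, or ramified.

ramifies in O_K

Since -217 ≢ 1 mod 4, the ring of integers is ℤ[√-217] with discriminant 4·(-217) = -868.
7 divides disc(K) = -868, so 7 ramifies.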